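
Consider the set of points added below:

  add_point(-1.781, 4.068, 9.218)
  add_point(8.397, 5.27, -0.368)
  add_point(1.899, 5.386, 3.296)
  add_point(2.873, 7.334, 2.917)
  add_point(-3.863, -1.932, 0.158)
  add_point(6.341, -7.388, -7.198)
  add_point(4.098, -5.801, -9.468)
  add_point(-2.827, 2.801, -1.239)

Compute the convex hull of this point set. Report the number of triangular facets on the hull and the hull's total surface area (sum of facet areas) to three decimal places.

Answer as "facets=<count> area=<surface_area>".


facets=10 area=433.272

Points on the hull: [0, 1, 3, 4, 5, 6, 7] (7 of 8).

Per-facet area ½‖(b−a)×(c−a)‖:
  f1: (p0, p5, p4) → 65.0180
  f2: (p0, p5, p1) → 100.8853
  f3: (p6, p5, p4) → 23.2788
  f4: (p6, p5, p1) → 25.8917
  f5: (p7, p6, p1) → 75.4344
  f6: (p7, p6, p4) → 32.9264
  f7: (p7, p0, p4) → 26.4211
  f8: (p3, p7, p1) → 27.9816
  f9: (p3, p0, p1) → 20.6679
  f10: (p3, p7, p0) → 34.7671
Σ area = 433.272

Check V−E+F: 7 − 15 + 10 = 2.


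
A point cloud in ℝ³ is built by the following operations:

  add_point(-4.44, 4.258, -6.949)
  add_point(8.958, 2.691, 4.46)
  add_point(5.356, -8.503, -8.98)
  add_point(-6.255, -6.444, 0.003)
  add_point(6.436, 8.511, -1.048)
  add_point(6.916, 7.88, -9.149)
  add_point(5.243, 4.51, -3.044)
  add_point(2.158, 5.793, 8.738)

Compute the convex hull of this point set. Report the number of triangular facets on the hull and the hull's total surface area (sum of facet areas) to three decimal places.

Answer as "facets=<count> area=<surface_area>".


Points on the hull: [0, 1, 2, 3, 4, 5, 7] (7 of 8).

Triangle areas on the boundary:
  f1: (p2, p1, p3) → 122.1533
  f2: (p5, p2, p1) → 113.4802
  f3: (p7, p1, p3) → 73.6295
  f4: (p0, p7, p3) → 102.4797
  f5: (p0, p2, p3) → 90.4601
  f6: (p0, p5, p2) → 91.9238
  f7: (p4, p5, p1) → 27.8236
  f8: (p4, p7, p1) → 35.7012
  f9: (p4, p0, p5) → 48.2014
  f10: (p4, p0, p7) → 72.0981
Σ area = 777.951

Euler: V−E+F = 7−15+10 = 2.

facets=10 area=777.951


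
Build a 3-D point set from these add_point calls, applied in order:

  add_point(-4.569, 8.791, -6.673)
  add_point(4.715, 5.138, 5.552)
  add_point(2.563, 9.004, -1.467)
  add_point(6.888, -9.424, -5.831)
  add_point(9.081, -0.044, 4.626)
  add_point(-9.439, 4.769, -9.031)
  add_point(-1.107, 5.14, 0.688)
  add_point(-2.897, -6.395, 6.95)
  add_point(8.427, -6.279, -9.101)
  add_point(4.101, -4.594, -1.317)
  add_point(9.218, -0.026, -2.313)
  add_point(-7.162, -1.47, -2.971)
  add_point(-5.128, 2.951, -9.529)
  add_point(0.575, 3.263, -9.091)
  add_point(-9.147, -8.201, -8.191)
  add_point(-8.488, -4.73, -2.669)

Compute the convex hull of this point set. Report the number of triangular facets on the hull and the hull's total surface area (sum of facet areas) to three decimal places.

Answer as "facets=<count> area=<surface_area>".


Extreme-point indices: [0, 1, 2, 3, 4, 5, 6, 7, 8, 10, 12, 13, 14, 15] — 14 of 16 on the boundary.

Area of each hull facet:
  f1: (p14, p7, p3) → 116.0378
  f2: (p8, p14, p3) → 38.3788
  f3: (p15, p7, p5) → 49.6944
  f4: (p15, p14, p5) → 37.5771
  f5: (p15, p14, p7) → 26.6249
  f6: (p6, p7, p5) → 82.2265
  f7: (p6, p1, p7) → 49.2362
  f8: (p4, p1, p7) → 45.7874
  f9: (p4, p7, p3) → 92.8173
  f10: (p4, p8, p10) → 21.9954
  f11: (p4, p8, p3) → 34.0512
  f12: (p12, p13, p5) → 6.3238
  f13: (p12, p13, p8) → 28.5640
  f14: (p12, p14, p5) → 28.0411
  f15: (p12, p8, p14) → 94.7283
  f16: (p2, p4, p10) → 38.8964
  f17: (p2, p4, p1) → 25.9529
  f18: (p2, p8, p10) → 43.6332
  f19: (p2, p13, p8) → 56.9476
  f20: (p0, p13, p5) → 26.6888
  f21: (p0, p2, p13) → 33.0870
  f22: (p0, p6, p5) → 28.4254
  f23: (p0, p6, p1) → 18.9949
  f24: (p0, p2, p1) → 26.2822
Σ area = 1050.993

Check V−E+F: 14 − 36 + 24 = 2.

facets=24 area=1050.993


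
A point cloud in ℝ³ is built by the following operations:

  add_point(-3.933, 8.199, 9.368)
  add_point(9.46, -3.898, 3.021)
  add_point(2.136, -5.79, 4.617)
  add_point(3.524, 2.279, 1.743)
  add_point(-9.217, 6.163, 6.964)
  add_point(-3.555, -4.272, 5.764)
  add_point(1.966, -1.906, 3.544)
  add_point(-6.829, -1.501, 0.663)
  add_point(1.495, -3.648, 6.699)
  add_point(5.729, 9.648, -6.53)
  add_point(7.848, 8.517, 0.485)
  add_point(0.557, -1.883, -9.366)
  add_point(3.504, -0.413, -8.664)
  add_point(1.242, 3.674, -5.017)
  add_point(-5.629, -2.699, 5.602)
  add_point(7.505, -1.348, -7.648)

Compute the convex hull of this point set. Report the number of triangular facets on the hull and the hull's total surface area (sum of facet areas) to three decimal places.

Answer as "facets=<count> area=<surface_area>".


Extreme-point indices: [0, 1, 2, 4, 5, 7, 8, 9, 10, 11, 12, 14, 15] — 13 of 16 on the boundary.

Per-facet area ½‖(b−a)×(c−a)‖:
  f1: (p11, p9, p4) → 126.2759
  f2: (p0, p9, p4) → 56.8518
  f3: (p7, p11, p4) → 47.8428
  f4: (p7, p5, p11) → 39.4508
  f5: (p2, p5, p11) → 43.8135
  f6: (p2, p15, p1) → 42.9055
  f7: (p2, p15, p11) → 49.7596
  f8: (p10, p0, p1) → 94.1818
  f9: (p10, p0, p9) → 51.3628
  f10: (p10, p15, p1) → 64.0888
  f11: (p10, p15, p9) → 41.2916
  f12: (p12, p11, p9) → 13.5426
  f13: (p12, p15, p9) → 22.2535
  f14: (p12, p15, p11) → 4.4512
  f15: (p14, p7, p4) → 24.8799
  f16: (p14, p7, p5) → 6.2992
  f17: (p14, p0, p4) → 29.6817
  f18: (p14, p0, p5) → 13.7341
  f19: (p8, p0, p5) → 33.2749
  f20: (p8, p2, p5) → 7.9029
  f21: (p8, p0, p1) → 51.2162
  f22: (p8, p2, p1) → 11.6419
Σ area = 876.703

Euler characteristic 13−33+22 = 2 ✓

facets=22 area=876.703


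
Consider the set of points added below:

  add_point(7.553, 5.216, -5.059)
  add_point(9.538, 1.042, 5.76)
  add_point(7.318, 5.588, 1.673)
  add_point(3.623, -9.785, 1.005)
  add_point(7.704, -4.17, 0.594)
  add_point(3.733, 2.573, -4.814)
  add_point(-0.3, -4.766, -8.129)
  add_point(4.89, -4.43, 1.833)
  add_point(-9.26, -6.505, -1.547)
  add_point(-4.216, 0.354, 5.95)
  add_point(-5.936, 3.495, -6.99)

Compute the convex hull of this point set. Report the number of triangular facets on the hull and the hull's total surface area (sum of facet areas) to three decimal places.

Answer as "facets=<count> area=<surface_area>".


facets=14 area=740.059

Extreme-point indices: [0, 1, 2, 3, 4, 6, 8, 9, 10] — 9 of 11 on the boundary.

Per-facet area ½‖(b−a)×(c−a)‖:
  f1: (p6, p3, p8) → 60.3483
  f2: (p10, p6, p8) → 52.2606
  f3: (p9, p3, p8) → 70.3303
  f4: (p9, p3, p1) → 79.7401
  f5: (p9, p10, p8) → 63.4807
  f6: (p4, p3, p1) → 19.7957
  f7: (p4, p6, p3) → 37.8895
  f8: (p0, p10, p6) → 62.3652
  f9: (p0, p4, p1) → 40.2877
  f10: (p0, p4, p6) → 60.9376
  f11: (p2, p9, p1) → 42.7611
  f12: (p2, p0, p1) → 17.9234
  f13: (p2, p9, p10) → 85.9058
  f14: (p2, p0, p10) → 46.0332
Σ area = 740.059

Euler: V−E+F = 9−21+14 = 2.


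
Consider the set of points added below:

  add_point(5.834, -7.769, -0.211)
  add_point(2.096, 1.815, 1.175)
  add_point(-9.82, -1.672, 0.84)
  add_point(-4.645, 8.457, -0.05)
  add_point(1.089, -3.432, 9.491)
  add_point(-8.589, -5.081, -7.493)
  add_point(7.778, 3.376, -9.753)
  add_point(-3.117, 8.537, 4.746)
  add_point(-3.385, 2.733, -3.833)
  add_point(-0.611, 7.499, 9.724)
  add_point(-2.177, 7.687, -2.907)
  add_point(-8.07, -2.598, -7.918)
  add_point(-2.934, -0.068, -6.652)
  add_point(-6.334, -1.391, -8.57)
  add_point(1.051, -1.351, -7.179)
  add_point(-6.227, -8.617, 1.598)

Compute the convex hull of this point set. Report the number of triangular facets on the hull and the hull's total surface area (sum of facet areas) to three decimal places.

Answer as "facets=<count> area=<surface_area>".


Points on the hull: [0, 2, 3, 4, 5, 6, 7, 9, 10, 11, 13, 15] (12 of 16).

Area of each hull facet:
  f1: (p4, p15, p2) → 46.8869
  f2: (p4, p0, p15) → 61.6222
  f3: (p10, p7, p6) → 37.4931
  f4: (p10, p13, p6) → 71.3231
  f5: (p9, p7, p2) → 34.0080
  f6: (p9, p4, p2) → 75.5524
  f7: (p9, p7, p6) → 49.6623
  f8: (p9, p0, p6) → 139.4915
  f9: (p9, p4, p0) → 57.5552
  f10: (p3, p7, p2) → 28.6315
  f11: (p3, p10, p7) → 8.3126
  f12: (p3, p11, p2) → 51.0851
  f13: (p3, p10, p13) → 21.1512
  f14: (p3, p11, p13) → 13.7688
  f15: (p5, p13, p6) → 21.5943
  f16: (p5, p11, p13) → 1.9336
  f17: (p5, p0, p6) → 115.8280
  f18: (p5, p0, p15) → 61.1822
  f19: (p5, p15, p2) → 33.9922
  f20: (p5, p11, p2) → 11.4881
Σ area = 942.562

Euler: V−E+F = 12−30+20 = 2.

facets=20 area=942.562


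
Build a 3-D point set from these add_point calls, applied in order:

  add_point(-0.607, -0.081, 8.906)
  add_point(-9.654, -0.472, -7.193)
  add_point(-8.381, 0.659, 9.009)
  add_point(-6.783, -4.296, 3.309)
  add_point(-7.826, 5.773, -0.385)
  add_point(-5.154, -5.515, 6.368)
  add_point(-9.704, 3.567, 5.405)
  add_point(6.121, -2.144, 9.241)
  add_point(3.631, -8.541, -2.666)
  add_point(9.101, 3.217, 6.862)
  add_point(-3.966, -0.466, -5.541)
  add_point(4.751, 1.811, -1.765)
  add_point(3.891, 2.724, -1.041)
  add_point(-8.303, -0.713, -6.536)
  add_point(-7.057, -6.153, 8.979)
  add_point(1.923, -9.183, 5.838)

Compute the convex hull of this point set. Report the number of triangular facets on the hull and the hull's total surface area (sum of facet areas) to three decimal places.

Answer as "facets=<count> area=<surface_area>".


Points on the hull: [0, 1, 2, 4, 6, 7, 8, 9, 10, 11, 12, 14, 15] (13 of 16).

Per-facet area ½‖(b−a)×(c−a)‖:
  f1: (p14, p1, p6) → 70.6513
  f2: (p14, p8, p15) → 38.5123
  f3: (p14, p8, p1) → 117.4676
  f4: (p4, p9, p6) → 59.6567
  f5: (p4, p1, p6) → 28.3921
  f6: (p10, p8, p1) → 24.0140
  f7: (p2, p9, p6) → 42.6747
  f8: (p2, p14, p6) → 12.8142
  f9: (p7, p14, p15) → 44.2103
  f10: (p7, p8, p9) → 44.7112
  f11: (p7, p8, p15) → 37.6157
  f12: (p7, p2, p14) → 47.5470
  f13: (p11, p10, p1) → 7.5905
  f14: (p11, p8, p9) → 49.1744
  f15: (p11, p10, p8) → 47.6291
  f16: (p0, p2, p9) → 18.0449
  f17: (p0, p7, p9) → 22.8093
  f18: (p0, p7, p2) → 5.7747
  f19: (p12, p4, p1) → 57.0843
  f20: (p12, p11, p1) → 10.8086
  f21: (p12, p4, p9) → 50.6302
  f22: (p12, p11, p9) → 6.8113
Σ area = 844.624

Check V−E+F: 13 − 33 + 22 = 2.

facets=22 area=844.624


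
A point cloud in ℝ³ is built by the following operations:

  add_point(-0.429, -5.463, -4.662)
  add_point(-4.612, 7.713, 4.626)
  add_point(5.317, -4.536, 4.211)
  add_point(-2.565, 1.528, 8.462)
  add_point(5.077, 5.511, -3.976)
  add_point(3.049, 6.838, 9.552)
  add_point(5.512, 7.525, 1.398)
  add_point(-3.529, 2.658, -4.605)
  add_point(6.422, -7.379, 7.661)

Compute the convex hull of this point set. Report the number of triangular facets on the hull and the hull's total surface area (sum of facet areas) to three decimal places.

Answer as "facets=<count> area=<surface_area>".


Hull vertices (8/9): indices [0, 1, 3, 4, 5, 6, 7, 8].

Triangle areas on the boundary:
  f1: (p4, p0, p8) → 86.5782
  f2: (p3, p5, p1) → 28.2236
  f3: (p3, p5, p8) → 49.4575
  f4: (p3, p0, p8) → 83.3904
  f5: (p6, p5, p1) → 37.5311
  f6: (p6, p4, p1) → 29.8498
  f7: (p6, p5, p8) → 62.5646
  f8: (p6, p4, p8) → 46.5526
  f9: (p7, p4, p1) → 47.7673
  f10: (p7, p4, p0) → 39.4633
  f11: (p7, p3, p1) → 39.9829
  f12: (p7, p3, p0) → 56.8739
Σ area = 608.235

Euler: V−E+F = 8−18+12 = 2.

facets=12 area=608.235


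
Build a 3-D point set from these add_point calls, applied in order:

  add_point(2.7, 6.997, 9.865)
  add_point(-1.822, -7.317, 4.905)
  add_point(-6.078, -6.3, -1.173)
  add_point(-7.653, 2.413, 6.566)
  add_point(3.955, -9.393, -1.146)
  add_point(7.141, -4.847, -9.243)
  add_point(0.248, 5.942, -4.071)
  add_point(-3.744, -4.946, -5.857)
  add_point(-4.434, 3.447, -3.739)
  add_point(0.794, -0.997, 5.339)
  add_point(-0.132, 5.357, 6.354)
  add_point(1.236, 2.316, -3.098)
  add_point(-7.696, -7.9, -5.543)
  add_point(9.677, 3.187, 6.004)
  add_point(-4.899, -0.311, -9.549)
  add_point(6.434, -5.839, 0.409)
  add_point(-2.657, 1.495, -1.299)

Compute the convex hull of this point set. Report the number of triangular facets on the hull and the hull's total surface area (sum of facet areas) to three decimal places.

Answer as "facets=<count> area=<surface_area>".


Extreme-point indices: [0, 1, 3, 4, 5, 6, 8, 12, 13, 14, 15] — 11 of 17 on the boundary.

Triangle areas on the boundary:
  f1: (p3, p14, p12) → 70.2083
  f2: (p5, p4, p12) → 61.5088
  f3: (p5, p14, p12) → 58.0712
  f4: (p1, p4, p12) → 49.4196
  f5: (p1, p3, p12) → 68.5581
  f6: (p6, p5, p13) → 94.7846
  f7: (p6, p5, p14) → 60.3934
  f8: (p15, p5, p13) → 49.6000
  f9: (p15, p5, p4) → 21.8590
  f10: (p15, p1, p13) → 52.3004
  f11: (p15, p1, p4) → 19.8029
  f12: (p0, p1, p13) → 66.6058
  f13: (p0, p1, p3) → 67.4054
  f14: (p0, p6, p13) → 59.3018
  f15: (p0, p6, p3) → 74.4921
  f16: (p8, p3, p14) → 25.9231
  f17: (p8, p6, p14) → 17.7930
  f18: (p8, p6, p3) → 26.8309
Σ area = 944.858

Euler characteristic 11−27+18 = 2 ✓

facets=18 area=944.858


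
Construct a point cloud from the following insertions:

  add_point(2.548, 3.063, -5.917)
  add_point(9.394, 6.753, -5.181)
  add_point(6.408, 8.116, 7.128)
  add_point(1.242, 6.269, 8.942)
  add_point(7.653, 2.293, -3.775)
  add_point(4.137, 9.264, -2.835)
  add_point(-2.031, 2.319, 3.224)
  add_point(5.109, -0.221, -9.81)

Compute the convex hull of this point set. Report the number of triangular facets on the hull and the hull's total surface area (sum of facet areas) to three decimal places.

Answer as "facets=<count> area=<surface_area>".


facets=12 area=371.155

Hull vertices (8/8): indices [0, 1, 2, 3, 4, 5, 6, 7].

Triangle areas on the boundary:
  f1: (p5, p7, p1) → 29.3844
  f2: (p2, p5, p1) → 32.0064
  f3: (p0, p7, p6) → 18.7194
  f4: (p0, p5, p6) → 35.4923
  f5: (p0, p5, p7) → 14.4907
  f6: (p3, p5, p6) → 42.0989
  f7: (p3, p2, p5) → 29.4062
  f8: (p4, p7, p1) → 17.1331
  f9: (p4, p2, p1) → 30.7043
  f10: (p4, p3, p2) → 35.0509
  f11: (p4, p7, p6) → 40.9691
  f12: (p4, p3, p6) → 45.6993
Σ area = 371.155

Euler: V−E+F = 8−18+12 = 2.


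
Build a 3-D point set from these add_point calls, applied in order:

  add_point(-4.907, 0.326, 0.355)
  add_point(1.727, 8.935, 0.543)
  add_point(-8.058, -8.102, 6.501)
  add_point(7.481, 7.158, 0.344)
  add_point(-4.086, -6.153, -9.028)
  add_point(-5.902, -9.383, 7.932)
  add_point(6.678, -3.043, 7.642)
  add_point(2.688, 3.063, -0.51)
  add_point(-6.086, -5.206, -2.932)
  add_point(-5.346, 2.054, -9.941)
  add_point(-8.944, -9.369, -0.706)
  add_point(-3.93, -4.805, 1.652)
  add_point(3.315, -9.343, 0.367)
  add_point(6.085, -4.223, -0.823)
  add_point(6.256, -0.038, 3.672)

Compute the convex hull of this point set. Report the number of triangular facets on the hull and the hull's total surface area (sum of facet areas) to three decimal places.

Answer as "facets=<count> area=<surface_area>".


Hull vertices (11/15): indices [0, 1, 2, 3, 4, 5, 6, 9, 10, 12, 13].

Triangle areas on the boundary:
  f1: (p1, p9, p3) → 41.3210
  f2: (p12, p5, p10) → 51.3149
  f3: (p2, p5, p10) → 9.2276
  f4: (p2, p5, p1) → 29.2765
  f5: (p2, p9, p10) → 50.0889
  f6: (p0, p1, p9) → 56.5705
  f7: (p0, p2, p9) → 42.1841
  f8: (p0, p2, p1) → 37.1125
  f9: (p4, p13, p12) → 36.6057
  f10: (p4, p9, p10) → 40.0750
  f11: (p4, p12, p10) → 57.1326
  f12: (p4, p9, p3) → 71.4357
  f13: (p4, p13, p3) → 72.6079
  f14: (p6, p12, p5) → 59.6044
  f15: (p6, p13, p12) → 25.4243
  f16: (p6, p13, p3) → 47.8743
  f17: (p6, p1, p3) → 37.3824
  f18: (p6, p5, p1) → 103.8141
Σ area = 869.052

Check V−E+F: 11 − 27 + 18 = 2.

facets=18 area=869.052


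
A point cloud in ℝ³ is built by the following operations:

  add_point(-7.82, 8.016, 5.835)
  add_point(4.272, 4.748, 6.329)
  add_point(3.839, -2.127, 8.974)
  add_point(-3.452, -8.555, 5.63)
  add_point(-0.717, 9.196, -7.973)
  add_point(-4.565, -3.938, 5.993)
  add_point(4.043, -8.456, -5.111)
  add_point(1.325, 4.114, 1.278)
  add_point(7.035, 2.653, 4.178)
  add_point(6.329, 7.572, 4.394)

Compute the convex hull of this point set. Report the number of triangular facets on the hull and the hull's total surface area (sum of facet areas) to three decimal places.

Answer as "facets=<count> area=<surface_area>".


facets=14 area=789.803

Points on the hull: [0, 1, 2, 3, 4, 5, 6, 8, 9] (9 of 10).

Triangle areas on the boundary:
  f1: (p4, p3, p0) → 133.2518
  f2: (p6, p4, p3) → 121.1786
  f3: (p2, p6, p8) → 54.6128
  f4: (p2, p6, p3) → 66.6173
  f5: (p9, p2, p8) → 15.6386
  f6: (p9, p4, p0) → 93.1798
  f7: (p9, p6, p8) → 24.6737
  f8: (p9, p6, p4) → 123.2398
  f9: (p5, p3, p0) → 2.7616
  f10: (p5, p2, p0) → 56.2852
  f11: (p5, p2, p3) → 21.6699
  f12: (p1, p2, p0) → 45.3114
  f13: (p1, p9, p0) → 23.9307
  f14: (p1, p9, p2) → 7.4519
Σ area = 789.803

Check V−E+F: 9 − 21 + 14 = 2.


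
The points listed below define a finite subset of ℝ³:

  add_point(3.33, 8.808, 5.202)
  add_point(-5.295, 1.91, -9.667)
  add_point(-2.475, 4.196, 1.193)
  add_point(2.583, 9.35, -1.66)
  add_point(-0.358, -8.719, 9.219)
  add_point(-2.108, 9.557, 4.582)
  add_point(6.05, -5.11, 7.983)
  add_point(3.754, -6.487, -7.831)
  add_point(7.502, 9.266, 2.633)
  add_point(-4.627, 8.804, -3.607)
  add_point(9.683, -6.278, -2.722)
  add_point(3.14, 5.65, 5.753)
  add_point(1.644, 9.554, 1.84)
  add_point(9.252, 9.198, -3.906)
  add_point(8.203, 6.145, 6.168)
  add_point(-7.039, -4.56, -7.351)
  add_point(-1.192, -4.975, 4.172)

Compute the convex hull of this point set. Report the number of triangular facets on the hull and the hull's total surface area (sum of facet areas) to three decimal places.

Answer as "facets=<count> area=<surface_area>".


facets=24 area=1089.104

Points on the hull: [0, 1, 3, 4, 5, 6, 7, 8, 9, 10, 12, 13, 14, 15] (14 of 17).

Facet areas (half cross-product norm):
  f1: (p4, p5, p15) → 152.9607
  f2: (p7, p13, p10) → 60.7246
  f3: (p7, p4, p15) → 93.9641
  f4: (p7, p4, p10) → 61.8162
  f5: (p9, p5, p15) → 55.8756
  f6: (p14, p13, p10) → 76.7000
  f7: (p1, p9, p15) → 28.5059
  f8: (p1, p9, p13) → 63.7026
  f9: (p1, p7, p15) → 38.7232
  f10: (p1, p7, p13) → 99.8021
  f11: (p3, p9, p5) → 27.1864
  f12: (p3, p9, p13) → 14.7874
  f13: (p8, p14, p13) → 11.9548
  f14: (p6, p4, p10) → 39.1797
  f15: (p6, p14, p10) → 65.5488
  f16: (p6, p14, p4) → 32.6948
  f17: (p12, p3, p5) → 5.2995
  f18: (p12, p3, p13) → 10.6338
  f19: (p12, p8, p5) → 9.5420
  f20: (p12, p8, p13) → 19.8703
  f21: (p0, p8, p5) → 8.7800
  f22: (p0, p8, p14) → 11.0997
  f23: (p0, p4, p5) → 50.6522
  f24: (p0, p14, p4) → 49.0994
Σ area = 1089.104

Check V−E+F: 14 − 36 + 24 = 2.


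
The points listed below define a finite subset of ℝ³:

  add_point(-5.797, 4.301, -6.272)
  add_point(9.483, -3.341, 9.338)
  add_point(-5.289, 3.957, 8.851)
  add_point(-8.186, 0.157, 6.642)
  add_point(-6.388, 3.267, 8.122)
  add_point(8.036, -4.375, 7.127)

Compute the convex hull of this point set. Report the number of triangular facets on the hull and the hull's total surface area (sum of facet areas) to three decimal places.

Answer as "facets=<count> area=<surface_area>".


facets=8 area=364.382

Points on the hull: [0, 1, 2, 3, 4, 5] (6 of 6).

Facet areas (half cross-product norm):
  f1: (p5, p1, p3) → 21.7465
  f2: (p5, p0, p3) → 115.8224
  f3: (p5, p0, p1) → 22.0122
  f4: (p2, p1, p3) → 42.6300
  f5: (p2, p0, p1) → 124.4404
  f6: (p4, p0, p3) → 26.7354
  f7: (p4, p2, p3) → 1.2642
  f8: (p4, p2, p0) → 9.7310
Σ area = 364.382

Euler: V−E+F = 6−12+8 = 2.


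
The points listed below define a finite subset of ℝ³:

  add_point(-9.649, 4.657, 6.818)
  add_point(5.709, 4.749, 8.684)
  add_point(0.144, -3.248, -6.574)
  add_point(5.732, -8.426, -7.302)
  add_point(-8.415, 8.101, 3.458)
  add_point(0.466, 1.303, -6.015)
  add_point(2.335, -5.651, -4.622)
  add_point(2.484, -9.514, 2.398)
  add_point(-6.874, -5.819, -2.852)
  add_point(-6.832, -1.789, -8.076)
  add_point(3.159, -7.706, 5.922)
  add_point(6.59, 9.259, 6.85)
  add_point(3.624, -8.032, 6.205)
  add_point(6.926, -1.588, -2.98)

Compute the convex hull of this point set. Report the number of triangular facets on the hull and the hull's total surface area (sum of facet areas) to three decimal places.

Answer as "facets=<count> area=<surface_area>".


Points on the hull: [0, 1, 3, 4, 5, 7, 8, 9, 11, 12, 13] (11 of 14).

Triangle areas on the boundary:
  f1: (p9, p8, p0) → 47.7303
  f2: (p12, p8, p0) → 100.4279
  f3: (p12, p8, p7) → 20.5110
  f4: (p4, p11, p0) → 37.9105
  f5: (p4, p9, p0) → 37.7936
  f6: (p5, p11, p13) → 56.3480
  f7: (p5, p4, p11) → 102.9935
  f8: (p5, p4, p9) → 58.7769
  f9: (p1, p11, p0) → 37.9102
  f10: (p1, p12, p0) → 100.2261
  f11: (p1, p11, p13) → 32.8343
  f12: (p1, p12, p13) → 69.5735
  f13: (p3, p9, p8) → 44.4401
  f14: (p3, p8, p7) → 57.0658
  f15: (p3, p5, p9) → 45.5160
  f16: (p3, p5, p13) → 31.4799
  f17: (p3, p12, p13) → 47.6377
  f18: (p3, p12, p7) → 15.0358
Σ area = 944.211

Euler: V−E+F = 11−27+18 = 2.

facets=18 area=944.211


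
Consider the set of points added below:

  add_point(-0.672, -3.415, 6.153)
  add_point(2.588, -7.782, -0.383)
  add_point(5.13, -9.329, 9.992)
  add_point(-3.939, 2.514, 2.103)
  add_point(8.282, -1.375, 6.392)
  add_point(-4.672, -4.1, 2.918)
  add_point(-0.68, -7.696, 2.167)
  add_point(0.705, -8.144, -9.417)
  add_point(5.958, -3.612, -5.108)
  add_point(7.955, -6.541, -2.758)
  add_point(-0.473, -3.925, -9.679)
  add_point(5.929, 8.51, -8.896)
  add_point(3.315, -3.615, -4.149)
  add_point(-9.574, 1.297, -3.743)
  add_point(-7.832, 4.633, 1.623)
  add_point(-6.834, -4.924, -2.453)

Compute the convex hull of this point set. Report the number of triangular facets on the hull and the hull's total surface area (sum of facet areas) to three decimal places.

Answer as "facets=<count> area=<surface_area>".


facets=18 area=930.953

Hull vertices (11/16): indices [2, 4, 5, 6, 7, 9, 10, 11, 13, 14, 15].

Triangle areas on the boundary:
  f1: (p10, p11, p13) → 84.2472
  f2: (p14, p11, p13) → 57.3405
  f3: (p14, p11, p4) → 139.9582
  f4: (p14, p2, p4) → 82.5254
  f5: (p7, p10, p11) → 21.0894
  f6: (p7, p10, p13) → 21.3618
  f7: (p7, p15, p13) → 33.6666
  f8: (p5, p14, p2) → 44.4146
  f9: (p5, p15, p2) → 27.0233
  f10: (p5, p14, p13) → 29.5759
  f11: (p5, p15, p13) → 19.8594
  f12: (p9, p7, p2) → 59.4636
  f13: (p9, p2, p4) → 48.5746
  f14: (p9, p7, p11) → 80.1593
  f15: (p9, p11, p4) → 85.4621
  f16: (p6, p15, p2) → 13.1437
  f17: (p6, p7, p2) → 40.6474
  f18: (p6, p7, p15) → 42.4402
Σ area = 930.953

Euler: V−E+F = 11−27+18 = 2.


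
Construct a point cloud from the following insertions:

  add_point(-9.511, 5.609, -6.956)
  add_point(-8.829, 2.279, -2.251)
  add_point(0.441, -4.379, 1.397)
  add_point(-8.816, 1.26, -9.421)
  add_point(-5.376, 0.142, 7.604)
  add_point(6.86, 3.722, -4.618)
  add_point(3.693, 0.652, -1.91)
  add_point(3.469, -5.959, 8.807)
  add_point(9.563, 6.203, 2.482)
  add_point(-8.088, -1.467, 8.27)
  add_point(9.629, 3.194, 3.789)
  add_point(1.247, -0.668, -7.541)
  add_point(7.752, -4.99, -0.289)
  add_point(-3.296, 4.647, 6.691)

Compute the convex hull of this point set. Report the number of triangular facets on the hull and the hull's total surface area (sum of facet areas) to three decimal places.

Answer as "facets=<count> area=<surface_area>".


facets=18 area=854.010

Hull vertices (11/14): indices [0, 2, 3, 5, 7, 8, 9, 10, 11, 12, 13].

Facet areas (half cross-product norm):
  f1: (p13, p7, p10) → 69.9046
  f2: (p5, p3, p0) → 41.4305
  f3: (p8, p13, p10) → 21.8517
  f4: (p8, p13, p0) → 101.7867
  f5: (p8, p5, p0) → 60.2906
  f6: (p12, p7, p10) → 45.9427
  f7: (p12, p8, p10) → 11.9431
  f8: (p12, p8, p5) → 38.6089
  f9: (p9, p13, p7) → 47.2921
  f10: (p9, p13, p0) → 59.5456
  f11: (p9, p3, p0) → 42.4240
  f12: (p2, p12, p7) → 30.2486
  f13: (p2, p12, p3) → 51.2169
  f14: (p2, p9, p7) → 45.0882
  f15: (p2, p9, p3) → 86.1465
  f16: (p11, p5, p3) → 29.8893
  f17: (p11, p12, p3) → 34.2144
  f18: (p11, p12, p5) → 36.1857
Σ area = 854.010

Euler: V−E+F = 11−27+18 = 2.


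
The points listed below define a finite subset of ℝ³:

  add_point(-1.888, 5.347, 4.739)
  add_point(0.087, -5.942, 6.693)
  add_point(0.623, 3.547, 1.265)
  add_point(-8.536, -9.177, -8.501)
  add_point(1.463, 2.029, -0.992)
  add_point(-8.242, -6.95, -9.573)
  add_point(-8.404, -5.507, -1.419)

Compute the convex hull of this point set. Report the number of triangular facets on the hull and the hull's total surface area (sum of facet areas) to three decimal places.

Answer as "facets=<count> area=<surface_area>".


Hull vertices (7/7): indices [0, 1, 2, 3, 4, 5, 6].

Facet areas (half cross-product norm):
  f1: (p1, p4, p3) → 90.8840
  f2: (p6, p1, p3) → 37.2232
  f3: (p6, p1, p0) → 65.6807
  f4: (p5, p4, p3) → 18.3902
  f5: (p5, p6, p3) → 9.9232
  f6: (p5, p6, p0) → 48.4600
  f7: (p2, p1, p4) → 15.5554
  f8: (p2, p1, p0) → 25.3939
  f9: (p2, p5, p4) → 18.6821
  f10: (p2, p5, p0) → 36.8898
Σ area = 367.083

Check V−E+F: 7 − 15 + 10 = 2.

facets=10 area=367.083


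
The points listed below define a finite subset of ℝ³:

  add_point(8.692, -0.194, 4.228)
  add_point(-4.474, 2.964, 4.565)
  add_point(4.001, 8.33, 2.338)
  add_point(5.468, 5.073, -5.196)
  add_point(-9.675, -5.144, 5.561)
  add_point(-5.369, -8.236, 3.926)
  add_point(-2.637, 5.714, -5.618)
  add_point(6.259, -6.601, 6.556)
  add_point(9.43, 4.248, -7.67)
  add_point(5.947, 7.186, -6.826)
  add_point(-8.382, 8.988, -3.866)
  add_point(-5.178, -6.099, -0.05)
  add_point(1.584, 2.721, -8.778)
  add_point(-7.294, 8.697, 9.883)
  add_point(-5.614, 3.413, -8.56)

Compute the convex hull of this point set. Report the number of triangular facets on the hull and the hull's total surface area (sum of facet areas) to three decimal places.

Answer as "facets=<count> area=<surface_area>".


facets=20 area=1071.522

12 of the 15 inputs are extreme points: [0, 2, 4, 5, 7, 8, 9, 10, 11, 12, 13, 14].

Area of each hull facet:
  f1: (p13, p10, p4) → 97.1189
  f2: (p7, p13, p4) → 117.2667
  f3: (p14, p10, p4) → 64.5797
  f4: (p9, p14, p10) → 47.8619
  f5: (p0, p7, p8) → 35.7765
  f6: (p0, p7, p13) → 69.2471
  f7: (p11, p14, p4) → 42.5270
  f8: (p11, p7, p8) → 115.8497
  f9: (p2, p0, p13) → 64.0049
  f10: (p2, p13, p10) → 81.8448
  f11: (p2, p9, p10) → 63.4456
  f12: (p2, p9, p8) → 19.9591
  f13: (p2, p0, p8) → 56.2629
  f14: (p5, p7, p4) → 26.4509
  f15: (p5, p11, p4) → 12.5267
  f16: (p5, p11, p7) → 27.0793
  f17: (p12, p11, p8) → 49.4262
  f18: (p12, p11, p14) → 46.0266
  f19: (p12, p9, p8) → 15.1541
  f20: (p12, p9, p14) → 19.1134
Σ area = 1071.522

Check V−E+F: 12 − 30 + 20 = 2.


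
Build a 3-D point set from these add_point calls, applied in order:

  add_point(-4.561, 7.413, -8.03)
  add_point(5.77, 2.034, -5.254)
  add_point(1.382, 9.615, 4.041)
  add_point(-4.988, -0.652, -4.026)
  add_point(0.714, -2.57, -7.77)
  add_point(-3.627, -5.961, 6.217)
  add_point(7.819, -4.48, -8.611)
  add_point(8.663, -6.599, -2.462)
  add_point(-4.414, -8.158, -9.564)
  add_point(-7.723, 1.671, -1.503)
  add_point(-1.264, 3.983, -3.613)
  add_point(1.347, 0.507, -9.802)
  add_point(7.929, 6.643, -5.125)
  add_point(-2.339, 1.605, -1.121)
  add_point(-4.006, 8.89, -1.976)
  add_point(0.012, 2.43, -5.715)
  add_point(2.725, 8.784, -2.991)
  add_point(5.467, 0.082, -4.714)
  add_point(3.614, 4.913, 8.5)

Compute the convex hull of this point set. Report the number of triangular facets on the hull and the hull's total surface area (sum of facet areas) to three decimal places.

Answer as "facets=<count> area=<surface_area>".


facets=20 area=984.451

Points on the hull: [0, 2, 5, 6, 7, 8, 9, 11, 12, 14, 16, 18] (12 of 19).

Area of each hull facet:
  f1: (p5, p2, p9) → 76.5097
  f2: (p5, p8, p9) → 75.0566
  f3: (p5, p8, p7) → 101.4268
  f4: (p0, p8, p9) → 60.6633
  f5: (p0, p8, p11) → 46.4851
  f6: (p12, p0, p11) → 46.5811
  f7: (p6, p8, p7) → 41.7948
  f8: (p6, p8, p11) → 42.8566
  f9: (p6, p12, p7) → 38.2120
  f10: (p6, p12, p11) → 40.9360
  f11: (p18, p5, p7) → 94.8860
  f12: (p18, p5, p2) → 43.7253
  f13: (p18, p12, p7) → 93.2530
  f14: (p18, p12, p2) → 39.4459
  f15: (p14, p2, p9) → 31.0156
  f16: (p14, p0, p9) → 24.9601
  f17: (p16, p12, p0) → 24.1013
  f18: (p16, p14, p0) → 21.2573
  f19: (p16, p12, p2) → 18.1393
  f20: (p16, p14, p2) → 23.1457
Σ area = 984.451

Euler: V−E+F = 12−30+20 = 2.


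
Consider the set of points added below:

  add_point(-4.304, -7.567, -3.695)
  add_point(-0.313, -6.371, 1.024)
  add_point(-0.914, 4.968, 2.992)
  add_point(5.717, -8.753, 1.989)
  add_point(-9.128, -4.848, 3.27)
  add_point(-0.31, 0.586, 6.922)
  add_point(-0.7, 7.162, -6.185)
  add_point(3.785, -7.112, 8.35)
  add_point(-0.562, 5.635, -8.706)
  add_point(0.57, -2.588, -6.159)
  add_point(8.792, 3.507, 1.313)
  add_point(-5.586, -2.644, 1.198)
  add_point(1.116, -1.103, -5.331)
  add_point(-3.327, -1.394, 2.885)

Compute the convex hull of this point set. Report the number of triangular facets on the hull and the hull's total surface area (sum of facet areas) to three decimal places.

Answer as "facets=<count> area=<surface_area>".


facets=16 area=697.751

Points on the hull: [0, 2, 3, 4, 5, 6, 7, 8, 9, 10] (10 of 14).

Per-facet area ½‖(b−a)×(c−a)‖:
  f1: (p7, p3, p10) → 43.0546
  f2: (p6, p8, p4) → 25.5350
  f3: (p6, p8, p10) → 17.6487
  f4: (p0, p8, p4) → 64.4311
  f5: (p0, p7, p4) → 60.3279
  f6: (p0, p7, p3) → 38.9512
  f7: (p5, p7, p4) → 48.5192
  f8: (p5, p7, p10) → 48.8463
  f9: (p9, p0, p3) → 40.2774
  f10: (p9, p0, p8) → 24.3848
  f11: (p9, p3, p10) → 64.6368
  f12: (p9, p8, p10) → 53.9241
  f13: (p2, p6, p10) → 46.4460
  f14: (p2, p5, p10) → 29.3243
  f15: (p2, p6, p4) → 59.0165
  f16: (p2, p5, p4) → 32.4273
Σ area = 697.751

Check V−E+F: 10 − 24 + 16 = 2.


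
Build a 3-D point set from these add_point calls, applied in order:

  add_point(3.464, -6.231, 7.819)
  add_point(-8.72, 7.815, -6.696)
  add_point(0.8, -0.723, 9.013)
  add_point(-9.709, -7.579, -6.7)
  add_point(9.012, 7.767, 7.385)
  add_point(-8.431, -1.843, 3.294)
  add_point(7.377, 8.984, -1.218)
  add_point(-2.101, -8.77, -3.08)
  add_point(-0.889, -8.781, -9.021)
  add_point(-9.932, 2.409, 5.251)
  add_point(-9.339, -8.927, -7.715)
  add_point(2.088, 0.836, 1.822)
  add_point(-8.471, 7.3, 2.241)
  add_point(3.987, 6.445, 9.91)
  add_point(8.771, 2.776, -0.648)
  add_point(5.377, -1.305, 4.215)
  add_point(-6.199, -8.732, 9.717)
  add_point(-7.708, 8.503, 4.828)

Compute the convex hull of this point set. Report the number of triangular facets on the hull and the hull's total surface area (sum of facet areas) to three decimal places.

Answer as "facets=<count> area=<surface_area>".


facets=24 area=1305.072

Points on the hull: [0, 1, 3, 4, 6, 7, 8, 9, 10, 12, 13, 14, 16, 17] (14 of 18).

Facet areas (half cross-product norm):
  f1: (p17, p6, p4) → 70.5022
  f2: (p17, p16, p9) → 26.9150
  f3: (p14, p6, p4) → 27.2605
  f4: (p14, p6, p8) → 48.1047
  f5: (p13, p17, p4) → 30.4156
  f6: (p13, p17, p16) → 109.3697
  f7: (p1, p6, p8) → 150.4760
  f8: (p1, p17, p6) → 90.2454
  f9: (p0, p14, p8) → 107.9519
  f10: (p0, p14, p4) → 62.6952
  f11: (p0, p13, p4) → 36.4645
  f12: (p0, p13, p16) → 63.2294
  f13: (p12, p17, p9) → 8.7416
  f14: (p12, p1, p9) → 22.2037
  f15: (p12, p1, p17) → 6.7937
  f16: (p10, p1, p8) → 71.6964
  f17: (p7, p0, p8) → 24.3660
  f18: (p7, p0, p16) → 60.3525
  f19: (p7, p10, p8) → 24.3137
  f20: (p7, p10, p16) → 55.8189
  f21: (p3, p1, p9) → 92.3966
  f22: (p3, p10, p1) → 8.5788
  f23: (p3, p16, p9) → 93.3906
  f24: (p3, p10, p16) → 12.7898
Σ area = 1305.072

Check V−E+F: 14 − 36 + 24 = 2.


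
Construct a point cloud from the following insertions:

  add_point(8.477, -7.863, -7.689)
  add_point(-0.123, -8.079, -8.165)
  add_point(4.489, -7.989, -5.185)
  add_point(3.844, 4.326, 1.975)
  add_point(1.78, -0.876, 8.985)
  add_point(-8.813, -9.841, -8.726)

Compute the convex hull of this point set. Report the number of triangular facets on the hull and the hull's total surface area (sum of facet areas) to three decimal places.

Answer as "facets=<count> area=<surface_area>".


Hull vertices (6/6): indices [0, 1, 2, 3, 4, 5].

Area of each hull facet:
  f1: (p4, p3, p5) → 97.0013
  f2: (p4, p3, p0) → 72.4613
  f3: (p2, p0, p5) → 24.0209
  f4: (p2, p4, p5) → 110.8654
  f5: (p2, p4, p0) → 30.3352
  f6: (p1, p0, p5) → 6.6567
  f7: (p1, p3, p5) → 66.4433
  f8: (p1, p3, p0) → 67.9922
Σ area = 475.776

Check V−E+F: 6 − 12 + 8 = 2.

facets=8 area=475.776


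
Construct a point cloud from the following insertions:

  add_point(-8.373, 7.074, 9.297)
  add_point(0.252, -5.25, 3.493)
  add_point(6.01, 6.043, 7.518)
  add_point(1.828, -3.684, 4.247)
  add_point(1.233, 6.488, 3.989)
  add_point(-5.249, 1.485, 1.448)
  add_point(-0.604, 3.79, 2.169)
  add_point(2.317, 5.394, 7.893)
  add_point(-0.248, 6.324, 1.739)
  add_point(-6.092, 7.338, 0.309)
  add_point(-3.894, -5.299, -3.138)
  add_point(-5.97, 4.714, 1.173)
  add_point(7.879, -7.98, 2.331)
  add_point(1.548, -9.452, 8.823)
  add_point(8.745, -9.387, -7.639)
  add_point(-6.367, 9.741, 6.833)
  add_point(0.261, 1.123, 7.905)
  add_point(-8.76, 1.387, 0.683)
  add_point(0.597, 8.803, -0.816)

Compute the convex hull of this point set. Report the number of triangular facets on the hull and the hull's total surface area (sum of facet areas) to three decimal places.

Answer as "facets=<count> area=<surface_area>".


Extreme-point indices: [0, 2, 9, 10, 12, 13, 14, 15, 17, 18] — 10 of 19 on the boundary.

Triangle areas on the boundary:
  f1: (p18, p2, p14) → 107.0146
  f2: (p18, p2, p15) → 52.2628
  f3: (p10, p13, p17) → 62.6246
  f4: (p10, p13, p14) → 95.3188
  f5: (p0, p13, p17) → 87.7287
  f6: (p0, p2, p15) → 25.9963
  f7: (p0, p2, p13) → 114.7753
  f8: (p12, p13, p14) → 31.5302
  f9: (p12, p2, p14) → 66.8014
  f10: (p12, p2, p13) → 68.0861
  f11: (p9, p18, p15) → 23.9753
  f12: (p9, p0, p17) → 29.7945
  f13: (p9, p0, p15) → 13.4971
  f14: (p9, p10, p17) → 26.9119
  f15: (p9, p18, p14) → 70.9041
  f16: (p9, p10, p14) → 80.1332
Σ area = 957.355

Euler: V−E+F = 10−24+16 = 2.

facets=16 area=957.355


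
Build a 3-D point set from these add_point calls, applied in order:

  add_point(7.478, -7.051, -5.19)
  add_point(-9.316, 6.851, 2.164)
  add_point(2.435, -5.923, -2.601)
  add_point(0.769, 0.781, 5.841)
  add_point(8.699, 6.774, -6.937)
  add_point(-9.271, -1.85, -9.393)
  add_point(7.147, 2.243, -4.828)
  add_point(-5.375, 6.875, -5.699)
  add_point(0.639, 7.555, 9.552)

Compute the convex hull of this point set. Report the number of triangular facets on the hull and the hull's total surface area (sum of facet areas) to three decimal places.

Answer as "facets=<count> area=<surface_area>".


Extreme-point indices: [0, 1, 2, 3, 4, 5, 7, 8] — 8 of 9 on the boundary.

Facet areas (half cross-product norm):
  f1: (p8, p0, p4) → 127.7267
  f2: (p5, p0, p4) → 122.6629
  f3: (p3, p8, p1) → 45.4051
  f4: (p3, p8, p0) → 33.9455
  f5: (p3, p5, p1) → 89.0347
  f6: (p7, p5, p1) → 44.5450
  f7: (p7, p5, p4) → 68.0294
  f8: (p7, p8, p1) → 53.7870
  f9: (p7, p8, p4) → 111.1610
  f10: (p2, p5, p0) → 33.7385
  f11: (p2, p3, p0) → 25.2222
  f12: (p2, p3, p5) → 76.9038
Σ area = 832.162

Euler: V−E+F = 8−18+12 = 2.

facets=12 area=832.162


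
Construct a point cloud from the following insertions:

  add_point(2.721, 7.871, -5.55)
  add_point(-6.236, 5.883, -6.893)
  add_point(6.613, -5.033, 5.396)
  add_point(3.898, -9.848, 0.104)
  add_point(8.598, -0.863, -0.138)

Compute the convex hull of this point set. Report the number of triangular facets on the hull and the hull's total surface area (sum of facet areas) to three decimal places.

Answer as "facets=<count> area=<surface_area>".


facets=6 area=356.144

Hull vertices (5/5): indices [0, 1, 2, 3, 4].

Area of each hull facet:
  f1: (p2, p3, p1) → 76.2353
  f2: (p2, p3, p4) → 27.5132
  f3: (p0, p3, p1) → 85.9817
  f4: (p0, p3, p4) → 54.0684
  f5: (p0, p2, p1) → 79.6090
  f6: (p0, p2, p4) → 32.7367
Σ area = 356.144

Check V−E+F: 5 − 9 + 6 = 2.


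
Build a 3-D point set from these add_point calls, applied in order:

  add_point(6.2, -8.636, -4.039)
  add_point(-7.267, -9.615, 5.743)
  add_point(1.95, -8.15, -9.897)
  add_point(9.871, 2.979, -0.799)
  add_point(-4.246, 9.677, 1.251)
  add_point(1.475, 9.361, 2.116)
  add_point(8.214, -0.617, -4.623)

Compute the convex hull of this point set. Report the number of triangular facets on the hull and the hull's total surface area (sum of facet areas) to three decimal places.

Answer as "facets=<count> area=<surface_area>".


Extreme-point indices: [0, 1, 2, 3, 4, 5, 6] — 7 of 7 on the boundary.

Facet areas (half cross-product norm):
  f1: (p2, p4, p1) → 171.1790
  f2: (p0, p3, p1) → 104.0703
  f3: (p0, p2, p1) → 60.4710
  f4: (p5, p3, p1) → 114.5154
  f5: (p5, p4, p1) → 57.9391
  f6: (p6, p0, p3) → 17.2136
  f7: (p6, p0, p2) → 30.0549
  f8: (p6, p2, p4) → 94.4475
  f9: (p6, p5, p3) → 28.3729
  f10: (p6, p5, p4) → 35.7269
Σ area = 713.990

Check V−E+F: 7 − 15 + 10 = 2.

facets=10 area=713.990


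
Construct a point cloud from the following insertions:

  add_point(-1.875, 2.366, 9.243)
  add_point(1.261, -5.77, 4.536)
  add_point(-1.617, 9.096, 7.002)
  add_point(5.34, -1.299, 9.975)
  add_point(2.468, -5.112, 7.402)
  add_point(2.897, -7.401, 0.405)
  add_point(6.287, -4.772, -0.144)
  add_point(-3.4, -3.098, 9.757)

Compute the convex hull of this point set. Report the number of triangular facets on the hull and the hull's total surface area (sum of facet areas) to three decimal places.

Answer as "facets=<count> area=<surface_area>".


Extreme-point indices: [0, 1, 2, 3, 4, 5, 6, 7] — 8 of 8 on the boundary.

Area of each hull facet:
  f1: (p3, p2, p6) → 68.7537
  f2: (p5, p2, p7) → 75.8001
  f3: (p5, p2, p6) → 37.7101
  f4: (p0, p2, p7) → 6.4491
  f5: (p0, p3, p7) → 22.6596
  f6: (p0, p3, p2) → 26.1193
  f7: (p1, p5, p7) → 5.7352
  f8: (p4, p3, p6) → 22.6699
  f9: (p4, p5, p6) → 15.9428
  f10: (p4, p1, p5) → 5.1649
  f11: (p4, p3, p7) → 17.9255
  f12: (p4, p1, p7) → 10.5350
Σ area = 315.465

Check V−E+F: 8 − 18 + 12 = 2.

facets=12 area=315.465


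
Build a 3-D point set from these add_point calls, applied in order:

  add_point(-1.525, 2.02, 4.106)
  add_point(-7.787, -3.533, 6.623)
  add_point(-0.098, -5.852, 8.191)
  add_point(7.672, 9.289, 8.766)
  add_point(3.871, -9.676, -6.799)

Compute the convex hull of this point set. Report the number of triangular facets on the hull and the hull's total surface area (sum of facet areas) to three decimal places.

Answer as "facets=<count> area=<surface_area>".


facets=6 area=473.565

Hull vertices (5/5): indices [0, 1, 2, 3, 4].

Triangle areas on the boundary:
  f1: (p0, p3, p1) → 34.3529
  f2: (p0, p4, p1) → 73.7272
  f3: (p0, p4, p3) → 97.3344
  f4: (p2, p3, p1) → 68.4881
  f5: (p2, p4, p1) → 64.8594
  f6: (p2, p4, p3) → 134.8028
Σ area = 473.565

Check V−E+F: 5 − 9 + 6 = 2.


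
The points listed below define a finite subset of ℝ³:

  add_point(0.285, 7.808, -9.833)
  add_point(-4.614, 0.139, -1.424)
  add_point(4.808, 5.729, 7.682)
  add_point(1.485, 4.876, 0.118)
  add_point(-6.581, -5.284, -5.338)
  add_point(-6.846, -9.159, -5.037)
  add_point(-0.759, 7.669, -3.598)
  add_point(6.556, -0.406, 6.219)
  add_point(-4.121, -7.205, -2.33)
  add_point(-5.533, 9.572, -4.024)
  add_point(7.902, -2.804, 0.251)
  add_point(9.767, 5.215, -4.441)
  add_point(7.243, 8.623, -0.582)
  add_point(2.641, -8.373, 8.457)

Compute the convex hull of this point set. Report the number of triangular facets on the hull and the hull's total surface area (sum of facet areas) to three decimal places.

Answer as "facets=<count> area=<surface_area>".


Extreme-point indices: [0, 1, 2, 4, 5, 7, 9, 10, 11, 12, 13] — 11 of 14 on the boundary.

Area of each hull facet:
  f1: (p2, p13, p9) → 113.0872
  f2: (p0, p11, p5) → 106.6146
  f3: (p10, p11, p5) → 75.4818
  f4: (p10, p13, p5) → 88.2946
  f5: (p1, p9, p5) → 32.6958
  f6: (p1, p13, p5) → 75.0489
  f7: (p1, p13, p9) → 46.9616
  f8: (p12, p2, p11) → 21.9192
  f9: (p12, p2, p9) → 60.2809
  f10: (p12, p0, p11) → 31.5822
  f11: (p12, p0, p9) → 48.2316
  f12: (p4, p9, p5) → 4.7936
  f13: (p4, p0, p5) → 13.3950
  f14: (p4, p0, p9) → 61.3083
  f15: (p7, p2, p13) → 22.8449
  f16: (p7, p10, p13) → 30.0773
  f17: (p7, p2, p11) → 40.2686
  f18: (p7, p10, p11) → 30.6189
Σ area = 903.505

Euler characteristic 11−27+18 = 2 ✓

facets=18 area=903.505
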